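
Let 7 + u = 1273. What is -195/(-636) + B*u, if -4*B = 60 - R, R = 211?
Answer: 10131863/212 ≈ 47792.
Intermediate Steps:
B = 151/4 (B = -(60 - 1*211)/4 = -(60 - 211)/4 = -1/4*(-151) = 151/4 ≈ 37.750)
u = 1266 (u = -7 + 1273 = 1266)
-195/(-636) + B*u = -195/(-636) + (151/4)*1266 = -195*(-1/636) + 95583/2 = 65/212 + 95583/2 = 10131863/212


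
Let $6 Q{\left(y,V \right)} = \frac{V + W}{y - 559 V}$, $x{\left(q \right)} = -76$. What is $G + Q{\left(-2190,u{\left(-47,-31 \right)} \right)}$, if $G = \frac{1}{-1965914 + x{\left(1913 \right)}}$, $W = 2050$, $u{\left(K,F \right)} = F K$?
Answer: $- \frac{574968904}{802765815735} \approx -0.00071623$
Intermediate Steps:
$Q{\left(y,V \right)} = \frac{2050 + V}{6 \left(y - 559 V\right)}$ ($Q{\left(y,V \right)} = \frac{\left(V + 2050\right) \frac{1}{y - 559 V}}{6} = \frac{\left(2050 + V\right) \frac{1}{y - 559 V}}{6} = \frac{\frac{1}{y - 559 V} \left(2050 + V\right)}{6} = \frac{2050 + V}{6 \left(y - 559 V\right)}$)
$G = - \frac{1}{1965990}$ ($G = \frac{1}{-1965914 - 76} = \frac{1}{-1965990} = - \frac{1}{1965990} \approx -5.0865 \cdot 10^{-7}$)
$G + Q{\left(-2190,u{\left(-47,-31 \right)} \right)} = - \frac{1}{1965990} + \frac{2050 - -1457}{6 \left(-2190 - 559 \left(\left(-31\right) \left(-47\right)\right)\right)} = - \frac{1}{1965990} + \frac{2050 + 1457}{6 \left(-2190 - 814463\right)} = - \frac{1}{1965990} + \frac{1}{6} \frac{1}{-2190 - 814463} \cdot 3507 = - \frac{1}{1965990} + \frac{1}{6} \frac{1}{-816653} \cdot 3507 = - \frac{1}{1965990} + \frac{1}{6} \left(- \frac{1}{816653}\right) 3507 = - \frac{1}{1965990} - \frac{1169}{1633306} = - \frac{574968904}{802765815735}$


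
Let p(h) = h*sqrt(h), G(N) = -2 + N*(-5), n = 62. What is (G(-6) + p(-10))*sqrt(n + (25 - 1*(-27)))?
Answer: 28*sqrt(114) - 20*I*sqrt(285) ≈ 298.96 - 337.64*I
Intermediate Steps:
G(N) = -2 - 5*N
p(h) = h**(3/2)
(G(-6) + p(-10))*sqrt(n + (25 - 1*(-27))) = ((-2 - 5*(-6)) + (-10)**(3/2))*sqrt(62 + (25 - 1*(-27))) = ((-2 + 30) - 10*I*sqrt(10))*sqrt(62 + (25 + 27)) = (28 - 10*I*sqrt(10))*sqrt(62 + 52) = (28 - 10*I*sqrt(10))*sqrt(114) = sqrt(114)*(28 - 10*I*sqrt(10))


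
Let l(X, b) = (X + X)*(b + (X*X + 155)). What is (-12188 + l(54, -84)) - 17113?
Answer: 293295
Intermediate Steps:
l(X, b) = 2*X*(155 + b + X**2) (l(X, b) = (2*X)*(b + (X**2 + 155)) = (2*X)*(b + (155 + X**2)) = (2*X)*(155 + b + X**2) = 2*X*(155 + b + X**2))
(-12188 + l(54, -84)) - 17113 = (-12188 + 2*54*(155 - 84 + 54**2)) - 17113 = (-12188 + 2*54*(155 - 84 + 2916)) - 17113 = (-12188 + 2*54*2987) - 17113 = (-12188 + 322596) - 17113 = 310408 - 17113 = 293295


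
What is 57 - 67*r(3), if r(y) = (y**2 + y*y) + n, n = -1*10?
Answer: -479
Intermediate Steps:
n = -10
r(y) = -10 + 2*y**2 (r(y) = (y**2 + y*y) - 10 = (y**2 + y**2) - 10 = 2*y**2 - 10 = -10 + 2*y**2)
57 - 67*r(3) = 57 - 67*(-10 + 2*3**2) = 57 - 67*(-10 + 2*9) = 57 - 67*(-10 + 18) = 57 - 67*8 = 57 - 536 = -479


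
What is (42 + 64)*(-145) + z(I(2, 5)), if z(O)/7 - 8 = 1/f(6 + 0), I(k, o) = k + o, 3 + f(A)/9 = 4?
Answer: -137819/9 ≈ -15313.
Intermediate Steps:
f(A) = 9 (f(A) = -27 + 9*4 = -27 + 36 = 9)
z(O) = 511/9 (z(O) = 56 + 7/9 = 511/9)
(42 + 64)*(-145) + z(I(2, 5)) = (42 + 64)*(-145) + 511/9 = 106*(-145) + 511/9 = -15370 + 511/9 = -137819/9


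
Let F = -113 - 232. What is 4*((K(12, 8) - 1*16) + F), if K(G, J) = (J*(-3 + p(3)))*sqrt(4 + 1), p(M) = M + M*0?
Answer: -1444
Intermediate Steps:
F = -345
p(M) = M (p(M) = M + 0 = M)
K(G, J) = 0 (K(G, J) = (J*(-3 + 3))*sqrt(4 + 1) = (J*0)*sqrt(5) = 0*sqrt(5) = 0)
4*((K(12, 8) - 1*16) + F) = 4*((0 - 1*16) - 345) = 4*((0 - 16) - 345) = 4*(-16 - 345) = 4*(-361) = -1444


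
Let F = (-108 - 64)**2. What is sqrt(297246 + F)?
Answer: 7*sqrt(6670) ≈ 571.69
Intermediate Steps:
F = 29584 (F = (-172)**2 = 29584)
sqrt(297246 + F) = sqrt(297246 + 29584) = sqrt(326830) = 7*sqrt(6670)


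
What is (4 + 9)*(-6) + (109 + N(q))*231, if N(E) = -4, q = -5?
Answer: 24177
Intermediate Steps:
(4 + 9)*(-6) + (109 + N(q))*231 = (4 + 9)*(-6) + (109 - 4)*231 = 13*(-6) + 105*231 = -78 + 24255 = 24177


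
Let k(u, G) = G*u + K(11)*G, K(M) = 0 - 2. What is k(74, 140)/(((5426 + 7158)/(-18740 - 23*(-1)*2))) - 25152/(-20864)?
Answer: -590625327/39446 ≈ -14973.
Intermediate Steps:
K(M) = -2
k(u, G) = -2*G + G*u (k(u, G) = G*u - 2*G = -2*G + G*u)
k(74, 140)/(((5426 + 7158)/(-18740 - 23*(-1)*2))) - 25152/(-20864) = (140*(-2 + 74))/(((5426 + 7158)/(-18740 - 23*(-1)*2))) - 25152/(-20864) = (140*72)/((12584/(-18740 + 23*2))) - 25152*(-1/20864) = 10080/((12584/(-18740 + 46))) + 393/326 = 10080/((12584/(-18694))) + 393/326 = 10080/((12584*(-1/18694))) + 393/326 = 10080/(-484/719) + 393/326 = 10080*(-719/484) + 393/326 = -1811880/121 + 393/326 = -590625327/39446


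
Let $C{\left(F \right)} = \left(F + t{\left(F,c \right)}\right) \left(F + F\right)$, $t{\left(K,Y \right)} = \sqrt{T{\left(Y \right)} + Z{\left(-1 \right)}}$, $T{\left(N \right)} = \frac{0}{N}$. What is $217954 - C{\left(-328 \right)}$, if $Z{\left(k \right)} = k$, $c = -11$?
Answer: $2786 + 656 i \approx 2786.0 + 656.0 i$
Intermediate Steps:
$T{\left(N \right)} = 0$
$t{\left(K,Y \right)} = i$ ($t{\left(K,Y \right)} = \sqrt{0 - 1} = \sqrt{-1} = i$)
$C{\left(F \right)} = 2 F \left(i + F\right)$ ($C{\left(F \right)} = \left(F + i\right) \left(F + F\right) = \left(i + F\right) 2 F = 2 F \left(i + F\right)$)
$217954 - C{\left(-328 \right)} = 217954 - 2 \left(-328\right) \left(i - 328\right) = 217954 - 2 \left(-328\right) \left(-328 + i\right) = 217954 - \left(215168 - 656 i\right) = 2786 + 656 i$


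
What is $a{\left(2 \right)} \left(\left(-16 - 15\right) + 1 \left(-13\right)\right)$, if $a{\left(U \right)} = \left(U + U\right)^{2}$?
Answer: $-704$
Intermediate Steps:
$a{\left(U \right)} = 4 U^{2}$ ($a{\left(U \right)} = \left(2 U\right)^{2} = 4 U^{2}$)
$a{\left(2 \right)} \left(\left(-16 - 15\right) + 1 \left(-13\right)\right) = 4 \cdot 2^{2} \left(\left(-16 - 15\right) + 1 \left(-13\right)\right) = 4 \cdot 4 \left(-31 - 13\right) = 16 \left(-44\right) = -704$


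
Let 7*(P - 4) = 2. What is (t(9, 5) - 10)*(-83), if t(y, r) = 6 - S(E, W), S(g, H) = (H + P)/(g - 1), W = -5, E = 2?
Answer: 1909/7 ≈ 272.71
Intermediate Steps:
P = 30/7 (P = 4 + (⅐)*2 = 4 + 2/7 = 30/7 ≈ 4.2857)
S(g, H) = (30/7 + H)/(-1 + g) (S(g, H) = (H + 30/7)/(g - 1) = (30/7 + H)/(-1 + g))
t(y, r) = 47/7 (t(y, r) = 6 - (30/7 - 5)/(-1 + 2) = 6 - (-5)/(1*7) = 6 - (-5)/7 = 6 - 1*(-5/7) = 6 + 5/7 = 47/7)
(t(9, 5) - 10)*(-83) = (47/7 - 10)*(-83) = -23/7*(-83) = 1909/7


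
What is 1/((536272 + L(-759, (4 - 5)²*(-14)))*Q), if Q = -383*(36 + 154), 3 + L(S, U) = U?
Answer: -1/39023276350 ≈ -2.5626e-11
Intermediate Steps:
L(S, U) = -3 + U
Q = -72770 (Q = -383*190 = -72770)
1/((536272 + L(-759, (4 - 5)²*(-14)))*Q) = 1/((536272 + (-3 + (4 - 5)²*(-14)))*(-72770)) = -1/72770/(536272 + (-3 + (-1)²*(-14))) = -1/72770/(536272 + (-3 + 1*(-14))) = -1/72770/(536272 + (-3 - 14)) = -1/72770/(536272 - 17) = -1/72770/536255 = (1/536255)*(-1/72770) = -1/39023276350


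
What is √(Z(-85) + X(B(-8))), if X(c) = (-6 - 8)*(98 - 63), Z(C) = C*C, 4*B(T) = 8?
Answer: √6735 ≈ 82.067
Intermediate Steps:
B(T) = 2 (B(T) = (¼)*8 = 2)
Z(C) = C²
X(c) = -490 (X(c) = -14*35 = -490)
√(Z(-85) + X(B(-8))) = √((-85)² - 490) = √(7225 - 490) = √6735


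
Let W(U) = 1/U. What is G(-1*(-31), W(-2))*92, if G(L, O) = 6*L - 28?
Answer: 14536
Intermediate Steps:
G(L, O) = -28 + 6*L
G(-1*(-31), W(-2))*92 = (-28 + 6*(-1*(-31)))*92 = (-28 + 6*31)*92 = (-28 + 186)*92 = 158*92 = 14536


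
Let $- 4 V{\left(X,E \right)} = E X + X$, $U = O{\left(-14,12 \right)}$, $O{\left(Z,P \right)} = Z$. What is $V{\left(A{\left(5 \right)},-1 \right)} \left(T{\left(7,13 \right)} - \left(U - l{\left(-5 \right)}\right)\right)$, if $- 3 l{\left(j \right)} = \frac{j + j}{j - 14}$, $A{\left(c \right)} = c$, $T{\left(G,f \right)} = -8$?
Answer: $0$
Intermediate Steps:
$U = -14$
$V{\left(X,E \right)} = - \frac{X}{4} - \frac{E X}{4}$ ($V{\left(X,E \right)} = - \frac{E X + X}{4} = - \frac{X + E X}{4} = - \frac{X}{4} - \frac{E X}{4}$)
$l{\left(j \right)} = - \frac{2 j}{3 \left(-14 + j\right)}$ ($l{\left(j \right)} = - \frac{\left(j + j\right) \frac{1}{j - 14}}{3} = - \frac{2 j \frac{1}{-14 + j}}{3} = - \frac{2 j}{3 \left(-14 + j\right)}$)
$V{\left(A{\left(5 \right)},-1 \right)} \left(T{\left(7,13 \right)} - \left(U - l{\left(-5 \right)}\right)\right) = \left(- \frac{1}{4}\right) 5 \left(1 - 1\right) \left(-8 - \left(-14 - \frac{10}{-42 + 3 \left(-5\right)}\right)\right) = \left(- \frac{1}{4}\right) 5 \cdot 0 \left(-8 + \left(\left(-2\right) \left(-5\right) \frac{1}{-42 - 15} + 14\right)\right) = 0 \left(-8 + \left(\left(-2\right) \left(-5\right) \frac{1}{-57} + 14\right)\right) = 0 \left(-8 + \left(\left(-2\right) \left(-5\right) \left(- \frac{1}{57}\right) + 14\right)\right) = 0 \left(-8 + \left(- \frac{10}{57} + 14\right)\right) = 0 \left(-8 + \frac{788}{57}\right) = 0 \cdot \frac{332}{57} = 0$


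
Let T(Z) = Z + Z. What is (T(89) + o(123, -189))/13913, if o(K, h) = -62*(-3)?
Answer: 364/13913 ≈ 0.026163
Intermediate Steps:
o(K, h) = 186
T(Z) = 2*Z
(T(89) + o(123, -189))/13913 = (2*89 + 186)/13913 = (178 + 186)*(1/13913) = 364*(1/13913) = 364/13913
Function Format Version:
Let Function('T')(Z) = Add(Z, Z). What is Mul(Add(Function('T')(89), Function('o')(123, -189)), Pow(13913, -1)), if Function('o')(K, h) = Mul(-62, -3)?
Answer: Rational(364, 13913) ≈ 0.026163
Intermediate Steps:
Function('o')(K, h) = 186
Function('T')(Z) = Mul(2, Z)
Mul(Add(Function('T')(89), Function('o')(123, -189)), Pow(13913, -1)) = Mul(Add(Mul(2, 89), 186), Pow(13913, -1)) = Mul(Add(178, 186), Rational(1, 13913)) = Mul(364, Rational(1, 13913)) = Rational(364, 13913)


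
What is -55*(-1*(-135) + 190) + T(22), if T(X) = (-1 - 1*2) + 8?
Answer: -17870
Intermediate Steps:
T(X) = 5 (T(X) = (-1 - 2) + 8 = -3 + 8 = 5)
-55*(-1*(-135) + 190) + T(22) = -55*(-1*(-135) + 190) + 5 = -55*(135 + 190) + 5 = -55*325 + 5 = -17875 + 5 = -17870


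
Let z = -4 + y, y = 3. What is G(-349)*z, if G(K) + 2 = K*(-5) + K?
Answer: -1394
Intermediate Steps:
G(K) = -2 - 4*K (G(K) = -2 + (K*(-5) + K) = -2 + (-5*K + K) = -2 - 4*K)
z = -1 (z = -4 + 3 = -1)
G(-349)*z = (-2 - 4*(-349))*(-1) = (-2 + 1396)*(-1) = 1394*(-1) = -1394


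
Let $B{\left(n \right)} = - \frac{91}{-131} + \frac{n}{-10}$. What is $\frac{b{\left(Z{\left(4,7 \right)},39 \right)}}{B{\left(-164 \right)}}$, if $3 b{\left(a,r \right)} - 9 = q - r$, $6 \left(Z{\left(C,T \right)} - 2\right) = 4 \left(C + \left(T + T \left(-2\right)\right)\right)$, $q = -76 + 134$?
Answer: $\frac{18340}{33591} \approx 0.54598$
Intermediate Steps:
$q = 58$
$Z{\left(C,T \right)} = 2 - \frac{2 T}{3} + \frac{2 C}{3}$ ($Z{\left(C,T \right)} = 2 + \frac{4 \left(C + \left(T + T \left(-2\right)\right)\right)}{6} = 2 + \frac{4 \left(C + \left(T - 2 T\right)\right)}{6} = 2 + \frac{4 \left(C - T\right)}{6} = 2 + \frac{- 4 T + 4 C}{6} = 2 + \left(- \frac{2 T}{3} + \frac{2 C}{3}\right) = 2 - \frac{2 T}{3} + \frac{2 C}{3}$)
$b{\left(a,r \right)} = \frac{67}{3} - \frac{r}{3}$ ($b{\left(a,r \right)} = 3 + \frac{58 - r}{3} = 3 - \left(- \frac{58}{3} + \frac{r}{3}\right) = \frac{67}{3} - \frac{r}{3}$)
$B{\left(n \right)} = \frac{91}{131} - \frac{n}{10}$ ($B{\left(n \right)} = \left(-91\right) \left(- \frac{1}{131}\right) + n \left(- \frac{1}{10}\right) = \frac{91}{131} - \frac{n}{10}$)
$\frac{b{\left(Z{\left(4,7 \right)},39 \right)}}{B{\left(-164 \right)}} = \frac{\frac{67}{3} - 13}{\frac{91}{131} - - \frac{82}{5}} = \frac{\frac{67}{3} - 13}{\frac{91}{131} + \frac{82}{5}} = \frac{28}{3 \cdot \frac{11197}{655}} = \frac{28}{3} \cdot \frac{655}{11197} = \frac{18340}{33591}$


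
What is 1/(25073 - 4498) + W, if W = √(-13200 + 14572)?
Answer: 1/20575 + 14*√7 ≈ 37.041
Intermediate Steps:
W = 14*√7 (W = √1372 = 14*√7 ≈ 37.041)
1/(25073 - 4498) + W = 1/(25073 - 4498) + 14*√7 = 1/20575 + 14*√7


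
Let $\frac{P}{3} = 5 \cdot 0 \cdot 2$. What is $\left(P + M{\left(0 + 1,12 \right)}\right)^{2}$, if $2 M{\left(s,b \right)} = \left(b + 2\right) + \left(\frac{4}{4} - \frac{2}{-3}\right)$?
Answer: $\frac{2209}{36} \approx 61.361$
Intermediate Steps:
$P = 0$ ($P = 3 \cdot 5 \cdot 0 \cdot 2 = 3 \cdot 0 \cdot 2 = 3 \cdot 0 = 0$)
$M{\left(s,b \right)} = \frac{11}{6} + \frac{b}{2}$ ($M{\left(s,b \right)} = \frac{\left(b + 2\right) + \left(\frac{4}{4} - \frac{2}{-3}\right)}{2} = \frac{\left(2 + b\right) + \left(4 \cdot \frac{1}{4} - - \frac{2}{3}\right)}{2} = \frac{\left(2 + b\right) + \left(1 + \frac{2}{3}\right)}{2} = \frac{\left(2 + b\right) + \frac{5}{3}}{2} = \frac{\frac{11}{3} + b}{2} = \frac{11}{6} + \frac{b}{2}$)
$\left(P + M{\left(0 + 1,12 \right)}\right)^{2} = \left(0 + \left(\frac{11}{6} + \frac{1}{2} \cdot 12\right)\right)^{2} = \left(0 + \left(\frac{11}{6} + 6\right)\right)^{2} = \left(0 + \frac{47}{6}\right)^{2} = \left(\frac{47}{6}\right)^{2} = \frac{2209}{36}$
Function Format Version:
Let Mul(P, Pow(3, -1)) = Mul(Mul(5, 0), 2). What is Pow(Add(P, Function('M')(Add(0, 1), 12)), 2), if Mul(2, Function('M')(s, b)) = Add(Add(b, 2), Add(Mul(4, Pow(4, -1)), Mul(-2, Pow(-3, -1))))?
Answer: Rational(2209, 36) ≈ 61.361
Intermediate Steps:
P = 0 (P = Mul(3, Mul(Mul(5, 0), 2)) = Mul(3, Mul(0, 2)) = Mul(3, 0) = 0)
Function('M')(s, b) = Add(Rational(11, 6), Mul(Rational(1, 2), b)) (Function('M')(s, b) = Mul(Rational(1, 2), Add(Add(b, 2), Add(Mul(4, Pow(4, -1)), Mul(-2, Pow(-3, -1))))) = Mul(Rational(1, 2), Add(Add(2, b), Add(Mul(4, Rational(1, 4)), Mul(-2, Rational(-1, 3))))) = Mul(Rational(1, 2), Add(Add(2, b), Add(1, Rational(2, 3)))) = Mul(Rational(1, 2), Add(Add(2, b), Rational(5, 3))) = Mul(Rational(1, 2), Add(Rational(11, 3), b)) = Add(Rational(11, 6), Mul(Rational(1, 2), b)))
Pow(Add(P, Function('M')(Add(0, 1), 12)), 2) = Pow(Add(0, Add(Rational(11, 6), Mul(Rational(1, 2), 12))), 2) = Pow(Add(0, Add(Rational(11, 6), 6)), 2) = Pow(Add(0, Rational(47, 6)), 2) = Pow(Rational(47, 6), 2) = Rational(2209, 36)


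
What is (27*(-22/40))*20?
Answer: -297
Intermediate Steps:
(27*(-22/40))*20 = (27*(-22*1/40))*20 = (27*(-11/20))*20 = -297/20*20 = -297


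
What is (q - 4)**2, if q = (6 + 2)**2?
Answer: 3600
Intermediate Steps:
q = 64 (q = 8**2 = 64)
(q - 4)**2 = (64 - 4)**2 = 60**2 = 3600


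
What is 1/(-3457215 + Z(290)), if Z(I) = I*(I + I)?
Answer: -1/3289015 ≈ -3.0404e-7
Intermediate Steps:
Z(I) = 2*I² (Z(I) = I*(2*I) = 2*I²)
1/(-3457215 + Z(290)) = 1/(-3457215 + 2*290²) = 1/(-3457215 + 2*84100) = 1/(-3457215 + 168200) = 1/(-3289015) = -1/3289015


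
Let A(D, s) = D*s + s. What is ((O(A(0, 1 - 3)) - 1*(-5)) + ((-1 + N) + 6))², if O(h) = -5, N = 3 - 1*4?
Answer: 16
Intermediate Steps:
A(D, s) = s + D*s
N = -1 (N = 3 - 4 = -1)
((O(A(0, 1 - 3)) - 1*(-5)) + ((-1 + N) + 6))² = ((-5 - 1*(-5)) + ((-1 - 1) + 6))² = ((-5 + 5) + (-2 + 6))² = (0 + 4)² = 4² = 16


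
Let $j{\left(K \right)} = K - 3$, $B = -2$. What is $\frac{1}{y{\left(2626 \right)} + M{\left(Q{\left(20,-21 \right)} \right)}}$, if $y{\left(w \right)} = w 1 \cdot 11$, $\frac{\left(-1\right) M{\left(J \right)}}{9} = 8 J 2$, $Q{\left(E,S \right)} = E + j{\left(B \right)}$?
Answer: $\frac{1}{26726} \approx 3.7417 \cdot 10^{-5}$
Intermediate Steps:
$j{\left(K \right)} = -3 + K$
$Q{\left(E,S \right)} = -5 + E$ ($Q{\left(E,S \right)} = E - 5 = -5 + E$)
$M{\left(J \right)} = - 144 J$ ($M{\left(J \right)} = - 9 \cdot 8 J 2 = - 9 \cdot 16 J = - 144 J$)
$y{\left(w \right)} = 11 w$ ($y{\left(w \right)} = w 11 = 11 w$)
$\frac{1}{y{\left(2626 \right)} + M{\left(Q{\left(20,-21 \right)} \right)}} = \frac{1}{11 \cdot 2626 - 144 \left(-5 + 20\right)} = \frac{1}{28886 - 2160} = \frac{1}{26726}$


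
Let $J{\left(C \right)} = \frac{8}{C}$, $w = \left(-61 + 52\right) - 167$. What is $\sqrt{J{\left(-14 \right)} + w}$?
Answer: $\frac{2 i \sqrt{2163}}{7} \approx 13.288 i$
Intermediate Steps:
$w = -176$ ($w = -9 - 167 = -176$)
$\sqrt{J{\left(-14 \right)} + w} = \sqrt{\frac{8}{-14} - 176} = \sqrt{8 \left(- \frac{1}{14}\right) - 176} = \sqrt{- \frac{4}{7} - 176} = \sqrt{- \frac{1236}{7}} = \frac{2 i \sqrt{2163}}{7}$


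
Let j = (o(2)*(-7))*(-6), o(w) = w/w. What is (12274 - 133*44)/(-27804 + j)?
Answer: -3211/13881 ≈ -0.23132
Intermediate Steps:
o(w) = 1
j = 42 (j = (1*(-7))*(-6) = -7*(-6) = 42)
(12274 - 133*44)/(-27804 + j) = (12274 - 133*44)/(-27804 + 42) = (12274 - 5852)/(-27762) = 6422*(-1/27762) = -3211/13881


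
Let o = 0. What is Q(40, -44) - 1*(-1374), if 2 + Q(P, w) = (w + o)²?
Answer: 3308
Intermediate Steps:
Q(P, w) = -2 + w² (Q(P, w) = -2 + (w + 0)² = -2 + w²)
Q(40, -44) - 1*(-1374) = (-2 + (-44)²) - 1*(-1374) = (-2 + 1936) + 1374 = 1934 + 1374 = 3308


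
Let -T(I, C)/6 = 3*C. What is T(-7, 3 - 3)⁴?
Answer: 0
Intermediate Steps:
T(I, C) = -18*C
T(-7, 3 - 3)⁴ = (-18*(3 - 3))⁴ = (-18*0)⁴ = 0⁴ = 0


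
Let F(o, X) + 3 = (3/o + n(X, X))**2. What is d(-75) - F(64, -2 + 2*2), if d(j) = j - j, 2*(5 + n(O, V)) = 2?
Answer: -51721/4096 ≈ -12.627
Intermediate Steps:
n(O, V) = -4 (n(O, V) = -5 + (1/2)*2 = -5 + 1 = -4)
d(j) = 0
F(o, X) = -3 + (-4 + 3/o)**2 (F(o, X) = -3 + (3/o - 4)**2 = -3 + (-4 + 3/o)**2)
d(-75) - F(64, -2 + 2*2) = 0 - (13 - 24/64 + 9/64**2) = 0 - (13 - 24*1/64 + 9*(1/4096)) = 0 - (13 - 3/8 + 9/4096) = 0 - 1*51721/4096 = 0 - 51721/4096 = -51721/4096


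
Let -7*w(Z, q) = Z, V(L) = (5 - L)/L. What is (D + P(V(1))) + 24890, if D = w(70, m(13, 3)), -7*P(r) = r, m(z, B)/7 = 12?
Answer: 174156/7 ≈ 24879.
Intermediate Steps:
m(z, B) = 84 (m(z, B) = 7*12 = 84)
V(L) = (5 - L)/L
P(r) = -r/7
w(Z, q) = -Z/7
D = -10 (D = -⅐*70 = -10)
(D + P(V(1))) + 24890 = (-10 - (5 - 1*1)/(7*1)) + 24890 = (-10 - (5 - 1)/7) + 24890 = (-10 - 4/7) + 24890 = -74/7 + 24890 = 174156/7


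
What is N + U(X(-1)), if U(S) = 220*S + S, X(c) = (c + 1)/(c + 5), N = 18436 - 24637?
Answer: -6201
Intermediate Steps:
N = -6201
X(c) = (1 + c)/(5 + c)
U(S) = 221*S
N + U(X(-1)) = -6201 + 221*((1 - 1)/(5 - 1)) = -6201 + 221*(0/4) = -6201 + 221*((1/4)*0) = -6201 + 221*0 = -6201 + 0 = -6201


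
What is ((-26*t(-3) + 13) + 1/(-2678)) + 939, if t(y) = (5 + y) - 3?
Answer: 2619083/2678 ≈ 978.00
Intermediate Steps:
t(y) = 2 + y
((-26*t(-3) + 13) + 1/(-2678)) + 939 = ((-26*(2 - 3) + 13) + 1/(-2678)) + 939 = ((-26*(-1) + 13) - 1/2678) + 939 = ((26 + 13) - 1/2678) + 939 = (39 - 1/2678) + 939 = 104441/2678 + 939 = 2619083/2678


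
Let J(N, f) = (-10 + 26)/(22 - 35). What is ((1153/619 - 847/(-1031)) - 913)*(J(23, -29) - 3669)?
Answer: 27719035347473/8296457 ≈ 3.3411e+6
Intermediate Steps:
J(N, f) = -16/13 (J(N, f) = 16/(-13) = 16*(-1/13) = -16/13)
((1153/619 - 847/(-1031)) - 913)*(J(23, -29) - 3669) = ((1153/619 - 847/(-1031)) - 913)*(-16/13 - 3669) = ((1153*(1/619) - 847*(-1/1031)) - 913)*(-47713/13) = ((1153/619 + 847/1031) - 913)*(-47713/13) = (1713036/638189 - 913)*(-47713/13) = -580953521/638189*(-47713/13) = 27719035347473/8296457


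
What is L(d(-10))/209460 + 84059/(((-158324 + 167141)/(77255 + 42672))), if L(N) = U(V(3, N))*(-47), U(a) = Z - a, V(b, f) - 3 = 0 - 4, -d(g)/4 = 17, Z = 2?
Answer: 703851488230861/615602940 ≈ 1.1434e+6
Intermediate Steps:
d(g) = -68 (d(g) = -4*17 = -68)
V(b, f) = -1 (V(b, f) = 3 + (0 - 4) = 3 - 4 = -1)
U(a) = 2 - a
L(N) = -141 (L(N) = (2 - 1*(-1))*(-47) = (2 + 1)*(-47) = 3*(-47) = -141)
L(d(-10))/209460 + 84059/(((-158324 + 167141)/(77255 + 42672))) = -141/209460 + 84059/(((-158324 + 167141)/(77255 + 42672))) = -141*1/209460 + 84059/((8817/119927)) = -47/69820 + 84059/((8817*(1/119927))) = -47/69820 + 84059/(8817/119927) = -47/69820 + 84059*(119927/8817) = -47/69820 + 10080943693/8817 = 703851488230861/615602940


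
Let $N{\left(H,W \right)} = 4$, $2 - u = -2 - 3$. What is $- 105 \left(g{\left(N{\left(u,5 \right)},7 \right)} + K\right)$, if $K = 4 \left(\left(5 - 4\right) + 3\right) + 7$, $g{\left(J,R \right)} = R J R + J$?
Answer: $-23415$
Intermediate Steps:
$u = 7$ ($u = 2 - \left(-2 - 3\right) = 2 - -5 = 2 + 5 = 7$)
$g{\left(J,R \right)} = J + J R^{2}$ ($g{\left(J,R \right)} = J R R + J = J R^{2} + J = J + J R^{2}$)
$K = 23$ ($K = 4 \left(1 + 3\right) + 7 = 4 \cdot 4 + 7 = 16 + 7 = 23$)
$- 105 \left(g{\left(N{\left(u,5 \right)},7 \right)} + K\right) = - 105 \left(4 \left(1 + 7^{2}\right) + 23\right) = - 105 \left(4 \left(1 + 49\right) + 23\right) = - 105 \left(4 \cdot 50 + 23\right) = - 105 \left(200 + 23\right) = \left(-105\right) 223 = -23415$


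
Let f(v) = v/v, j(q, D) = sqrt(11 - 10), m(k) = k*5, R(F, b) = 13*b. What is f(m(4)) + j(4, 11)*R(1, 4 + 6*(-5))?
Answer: -337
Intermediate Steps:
m(k) = 5*k
j(q, D) = 1 (j(q, D) = sqrt(1) = 1)
f(v) = 1
f(m(4)) + j(4, 11)*R(1, 4 + 6*(-5)) = 1 + 1*(13*(4 + 6*(-5))) = 1 + 1*(13*(4 - 30)) = 1 + 1*(13*(-26)) = 1 + 1*(-338) = 1 - 338 = -337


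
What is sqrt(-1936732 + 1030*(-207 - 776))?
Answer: I*sqrt(2949222) ≈ 1717.3*I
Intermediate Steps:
sqrt(-1936732 + 1030*(-207 - 776)) = sqrt(-1936732 + 1030*(-983)) = sqrt(-1936732 - 1012490) = sqrt(-2949222) = I*sqrt(2949222)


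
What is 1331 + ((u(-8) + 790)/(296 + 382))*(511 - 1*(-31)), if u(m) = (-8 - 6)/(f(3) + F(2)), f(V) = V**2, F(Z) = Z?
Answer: 2438165/1243 ≈ 1961.5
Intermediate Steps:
u(m) = -14/11 (u(m) = (-8 - 6)/(3**2 + 2) = -14/(9 + 2) = -14/11)
1331 + ((u(-8) + 790)/(296 + 382))*(511 - 1*(-31)) = 1331 + ((-14/11 + 790)/(296 + 382))*(511 - 1*(-31)) = 1331 + ((8676/11)/678)*(511 + 31) = 1331 + ((8676/11)*(1/678))*542 = 1331 + (1446/1243)*542 = 1331 + 783732/1243 = 2438165/1243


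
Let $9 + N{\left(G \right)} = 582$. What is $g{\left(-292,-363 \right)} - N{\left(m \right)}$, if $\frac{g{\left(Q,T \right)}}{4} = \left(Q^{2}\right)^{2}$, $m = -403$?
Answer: $29079798211$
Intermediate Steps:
$N{\left(G \right)} = 573$ ($N{\left(G \right)} = -9 + 582 = 573$)
$g{\left(Q,T \right)} = 4 Q^{4}$ ($g{\left(Q,T \right)} = 4 \left(Q^{2}\right)^{2} = 4 Q^{4}$)
$g{\left(-292,-363 \right)} - N{\left(m \right)} = 4 \left(-292\right)^{4} - 573 = 4 \cdot 7269949696 - 573 = 29079798784 - 573 = 29079798211$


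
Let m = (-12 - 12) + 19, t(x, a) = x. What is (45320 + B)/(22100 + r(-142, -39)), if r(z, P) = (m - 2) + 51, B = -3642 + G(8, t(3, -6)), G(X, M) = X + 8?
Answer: 20847/11072 ≈ 1.8829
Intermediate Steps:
G(X, M) = 8 + X
m = -5 (m = -24 + 19 = -5)
B = -3626 (B = -3642 + (8 + 8) = -3642 + 16 = -3626)
r(z, P) = 44 (r(z, P) = (-5 - 2) + 51 = -7 + 51 = 44)
(45320 + B)/(22100 + r(-142, -39)) = (45320 - 3626)/(22100 + 44) = 41694/22144 = 41694*(1/22144) = 20847/11072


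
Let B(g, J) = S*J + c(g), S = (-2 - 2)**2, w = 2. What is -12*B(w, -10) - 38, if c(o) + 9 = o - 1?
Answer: 1978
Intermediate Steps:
c(o) = -10 + o (c(o) = -9 + (o - 1) = -9 + (-1 + o) = -10 + o)
S = 16 (S = (-4)**2 = 16)
B(g, J) = -10 + g + 16*J (B(g, J) = 16*J + (-10 + g) = -10 + g + 16*J)
-12*B(w, -10) - 38 = -12*(-10 + 2 + 16*(-10)) - 38 = -12*(-10 + 2 - 160) - 38 = -12*(-168) - 38 = 2016 - 38 = 1978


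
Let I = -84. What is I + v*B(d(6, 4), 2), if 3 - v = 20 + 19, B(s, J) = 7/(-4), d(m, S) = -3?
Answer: -21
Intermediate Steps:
B(s, J) = -7/4 (B(s, J) = 7*(-¼) = -7/4)
v = -36 (v = 3 - (20 + 19) = 3 - 1*39 = 3 - 39 = -36)
I + v*B(d(6, 4), 2) = -84 - 36*(-7/4) = -84 + 63 = -21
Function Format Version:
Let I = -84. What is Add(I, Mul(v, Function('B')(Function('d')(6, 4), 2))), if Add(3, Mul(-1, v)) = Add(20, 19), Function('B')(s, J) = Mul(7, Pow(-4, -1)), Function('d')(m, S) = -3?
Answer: -21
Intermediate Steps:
Function('B')(s, J) = Rational(-7, 4) (Function('B')(s, J) = Mul(7, Rational(-1, 4)) = Rational(-7, 4))
v = -36 (v = Add(3, Mul(-1, Add(20, 19))) = Add(3, Mul(-1, 39)) = Add(3, -39) = -36)
Add(I, Mul(v, Function('B')(Function('d')(6, 4), 2))) = Add(-84, Mul(-36, Rational(-7, 4))) = Add(-84, 63) = -21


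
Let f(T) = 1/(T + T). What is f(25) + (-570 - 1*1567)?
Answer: -106849/50 ≈ -2137.0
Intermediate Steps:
f(T) = 1/(2*T)
f(25) + (-570 - 1*1567) = (1/2)/25 + (-570 - 1*1567) = (1/2)*(1/25) + (-570 - 1567) = 1/50 - 2137 = -106849/50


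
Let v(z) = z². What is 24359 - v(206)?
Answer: -18077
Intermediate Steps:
24359 - v(206) = 24359 - 1*206² = 24359 - 1*42436 = 24359 - 42436 = -18077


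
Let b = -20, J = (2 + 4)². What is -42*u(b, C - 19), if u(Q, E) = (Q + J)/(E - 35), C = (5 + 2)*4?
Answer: 336/13 ≈ 25.846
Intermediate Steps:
C = 28 (C = 7*4 = 28)
J = 36 (J = 6² = 36)
u(Q, E) = (36 + Q)/(-35 + E) (u(Q, E) = (Q + 36)/(E - 35) = (36 + Q)/(-35 + E))
-42*u(b, C - 19) = -42*(36 - 20)/(-35 + (28 - 19)) = -42*16/(-35 + 9) = -42*16/(-26) = -(-21)*16/13 = -42*(-8/13) = 336/13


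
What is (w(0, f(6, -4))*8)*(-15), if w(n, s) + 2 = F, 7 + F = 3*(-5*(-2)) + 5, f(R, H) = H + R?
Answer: -3120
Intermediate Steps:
F = 28 (F = -7 + (3*(-5*(-2)) + 5) = -7 + (3*10 + 5) = -7 + (30 + 5) = -7 + 35 = 28)
w(n, s) = 26 (w(n, s) = -2 + 28 = 26)
(w(0, f(6, -4))*8)*(-15) = (26*8)*(-15) = 208*(-15) = -3120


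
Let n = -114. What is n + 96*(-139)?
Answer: -13458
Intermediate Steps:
n + 96*(-139) = -114 + 96*(-139) = -114 - 13344 = -13458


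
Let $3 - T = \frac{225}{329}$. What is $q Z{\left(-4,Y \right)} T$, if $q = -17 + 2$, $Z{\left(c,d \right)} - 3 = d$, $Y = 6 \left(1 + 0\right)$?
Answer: $- \frac{102870}{329} \approx -312.67$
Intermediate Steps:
$Y = 6$ ($Y = 6 \cdot 1 = 6$)
$T = \frac{762}{329}$ ($T = 3 - \frac{225}{329} = \frac{762}{329} \approx 2.3161$)
$Z{\left(c,d \right)} = 3 + d$
$q = -15$
$q Z{\left(-4,Y \right)} T = - 15 \left(3 + 6\right) \frac{762}{329} = - 15 \cdot 9 \cdot \frac{762}{329} = \left(-15\right) \frac{6858}{329} = - \frac{102870}{329}$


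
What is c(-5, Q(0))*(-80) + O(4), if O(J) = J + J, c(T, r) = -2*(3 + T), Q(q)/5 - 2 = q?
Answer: -312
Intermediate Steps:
Q(q) = 10 + 5*q
c(T, r) = -6 - 2*T
O(J) = 2*J
c(-5, Q(0))*(-80) + O(4) = (-6 - 2*(-5))*(-80) + 2*4 = (-6 + 10)*(-80) + 8 = 4*(-80) + 8 = -320 + 8 = -312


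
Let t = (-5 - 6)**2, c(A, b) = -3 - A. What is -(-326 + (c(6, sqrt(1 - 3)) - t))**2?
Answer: -207936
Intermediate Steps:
t = 121 (t = (-11)**2 = 121)
-(-326 + (c(6, sqrt(1 - 3)) - t))**2 = -(-326 + ((-3 - 1*6) - 1*121))**2 = -(-326 + ((-3 - 6) - 121))**2 = -(-326 + (-9 - 121))**2 = -(-326 - 130)**2 = -1*(-456)**2 = -1*207936 = -207936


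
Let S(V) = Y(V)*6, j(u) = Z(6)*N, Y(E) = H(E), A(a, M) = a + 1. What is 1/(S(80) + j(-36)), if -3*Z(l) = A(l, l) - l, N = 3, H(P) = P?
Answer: 1/479 ≈ 0.0020877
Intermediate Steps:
A(a, M) = 1 + a
Y(E) = E
Z(l) = -⅓ (Z(l) = -((1 + l) - l)/3 = -⅓*1 = -⅓)
j(u) = -1 (j(u) = -⅓*3 = -1)
S(V) = 6*V (S(V) = V*6 = 6*V)
1/(S(80) + j(-36)) = 1/(6*80 - 1) = 1/(480 - 1) = 1/479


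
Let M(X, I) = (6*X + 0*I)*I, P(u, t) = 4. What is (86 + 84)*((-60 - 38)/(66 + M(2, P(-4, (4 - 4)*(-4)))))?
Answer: -8330/57 ≈ -146.14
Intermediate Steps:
M(X, I) = 6*I*X (M(X, I) = (6*X + 0)*I = (6*X)*I = 6*I*X)
(86 + 84)*((-60 - 38)/(66 + M(2, P(-4, (4 - 4)*(-4))))) = (86 + 84)*((-60 - 38)/(66 + 6*4*2)) = 170*(-98/(66 + 48)) = 170*(-98/114) = 170*(-98*1/114) = 170*(-49/57) = -8330/57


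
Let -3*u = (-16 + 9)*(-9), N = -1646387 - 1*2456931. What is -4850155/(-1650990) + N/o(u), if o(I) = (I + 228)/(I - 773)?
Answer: 358598891328611/22783662 ≈ 1.5739e+7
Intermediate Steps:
N = -4103318 (N = -1646387 - 2456931 = -4103318)
u = -21 (u = -(-16 + 9)*(-9)/3 = -(-7)*(-9)/3 = -1/3*63 = -21)
o(I) = (228 + I)/(-773 + I)
-4850155/(-1650990) + N/o(u) = -4850155/(-1650990) - 4103318*(-773 - 21)/(228 - 21) = -4850155*(-1/1650990) - 4103318/(207/(-794)) = 970031/330198 - 4103318/((-1/794*207)) = 970031/330198 - 4103318/(-207/794) = 970031/330198 - 4103318*(-794/207) = 970031/330198 + 3258034492/207 = 358598891328611/22783662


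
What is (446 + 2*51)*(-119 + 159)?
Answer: 21920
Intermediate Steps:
(446 + 2*51)*(-119 + 159) = (446 + 102)*40 = 548*40 = 21920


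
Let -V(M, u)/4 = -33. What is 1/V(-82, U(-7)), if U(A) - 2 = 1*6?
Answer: 1/132 ≈ 0.0075758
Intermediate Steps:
U(A) = 8 (U(A) = 2 + 1*6 = 2 + 6 = 8)
V(M, u) = 132 (V(M, u) = -4*(-33) = 132)
1/V(-82, U(-7)) = 1/132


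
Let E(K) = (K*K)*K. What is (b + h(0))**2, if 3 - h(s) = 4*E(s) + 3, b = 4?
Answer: 16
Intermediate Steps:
E(K) = K**3 (E(K) = K**2*K = K**3)
h(s) = -4*s**3 (h(s) = 3 - (4*s**3 + 3) = 3 - (3 + 4*s**3) = 3 + (-3 - 4*s**3) = -4*s**3)
(b + h(0))**2 = (4 - 4*0**3)**2 = (4 - 4*0)**2 = (4 + 0)**2 = 4**2 = 16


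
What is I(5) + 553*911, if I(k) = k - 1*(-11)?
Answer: 503799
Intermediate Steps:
I(k) = 11 + k (I(k) = k + 11 = 11 + k)
I(5) + 553*911 = (11 + 5) + 553*911 = 16 + 503783 = 503799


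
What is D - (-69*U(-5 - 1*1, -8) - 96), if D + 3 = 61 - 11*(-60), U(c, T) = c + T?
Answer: -152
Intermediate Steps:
U(c, T) = T + c
D = 718 (D = -3 + (61 - 11*(-60)) = -3 + (61 + 660) = -3 + 721 = 718)
D - (-69*U(-5 - 1*1, -8) - 96) = 718 - (-69*(-8 + (-5 - 1*1)) - 96) = 718 - (-69*(-8 + (-5 - 1)) - 96) = 718 - (-69*(-8 - 6) - 96) = 718 - (-69*(-14) - 96) = 718 - (966 - 96) = 718 - 1*870 = 718 - 870 = -152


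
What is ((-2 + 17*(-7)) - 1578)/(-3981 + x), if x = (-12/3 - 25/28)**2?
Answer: 1332016/3102335 ≈ 0.42936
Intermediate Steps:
x = 18769/784 (x = (-12*1/3 - 25*1/28)**2 = (-4 - 25/28)**2 = (-137/28)**2 = 18769/784 ≈ 23.940)
((-2 + 17*(-7)) - 1578)/(-3981 + x) = ((-2 + 17*(-7)) - 1578)/(-3981 + 18769/784) = ((-2 - 119) - 1578)/(-3102335/784) = (-121 - 1578)*(-784/3102335) = -1699*(-784/3102335) = 1332016/3102335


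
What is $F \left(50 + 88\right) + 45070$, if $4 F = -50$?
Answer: $43345$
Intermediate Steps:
$F = - \frac{25}{2}$ ($F = \frac{1}{4} \left(-50\right) = - \frac{25}{2} \approx -12.5$)
$F \left(50 + 88\right) + 45070 = - \frac{25 \left(50 + 88\right)}{2} + 45070 = \left(- \frac{25}{2}\right) 138 + 45070 = -1725 + 45070 = 43345$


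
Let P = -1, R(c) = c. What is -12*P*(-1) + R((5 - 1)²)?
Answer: 4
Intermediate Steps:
-12*P*(-1) + R((5 - 1)²) = -(-12)*(-1) + (5 - 1)² = -12*1 + 4² = -12 + 16 = 4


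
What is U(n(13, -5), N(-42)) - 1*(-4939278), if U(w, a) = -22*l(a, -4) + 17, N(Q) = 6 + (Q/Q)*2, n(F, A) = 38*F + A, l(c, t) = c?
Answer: 4939119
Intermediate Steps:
n(F, A) = A + 38*F
N(Q) = 8 (N(Q) = 6 + 1*2 = 6 + 2 = 8)
U(w, a) = 17 - 22*a (U(w, a) = -22*a + 17 = 17 - 22*a)
U(n(13, -5), N(-42)) - 1*(-4939278) = (17 - 22*8) - 1*(-4939278) = (17 - 176) + 4939278 = -159 + 4939278 = 4939119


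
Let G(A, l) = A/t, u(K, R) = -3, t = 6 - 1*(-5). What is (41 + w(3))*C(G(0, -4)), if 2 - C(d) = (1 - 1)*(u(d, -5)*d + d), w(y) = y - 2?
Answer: 84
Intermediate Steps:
w(y) = -2 + y
t = 11 (t = 6 + 5 = 11)
G(A, l) = A/11
C(d) = 2 (C(d) = 2 - (1 - 1)*(-3*d + d) = 2 - 0*(-2*d) = 2 - 1*0 = 2 + 0 = 2)
(41 + w(3))*C(G(0, -4)) = (41 + (-2 + 3))*2 = (41 + 1)*2 = 42*2 = 84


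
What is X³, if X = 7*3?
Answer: 9261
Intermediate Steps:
X = 21
X³ = 21³ = 9261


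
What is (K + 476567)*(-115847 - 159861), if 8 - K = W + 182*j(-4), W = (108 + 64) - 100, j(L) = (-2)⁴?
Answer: -130572827428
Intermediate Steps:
j(L) = 16
W = 72 (W = 172 - 100 = 72)
K = -2976 (K = 8 - (72 + 182*16) = 8 - (72 + 2912) = 8 - 1*2984 = 8 - 2984 = -2976)
(K + 476567)*(-115847 - 159861) = (-2976 + 476567)*(-115847 - 159861) = 473591*(-275708) = -130572827428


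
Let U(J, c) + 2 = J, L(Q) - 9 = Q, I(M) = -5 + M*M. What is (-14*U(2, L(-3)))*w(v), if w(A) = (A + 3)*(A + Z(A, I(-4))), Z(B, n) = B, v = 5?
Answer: 0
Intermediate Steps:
I(M) = -5 + M²
L(Q) = 9 + Q
U(J, c) = -2 + J
w(A) = 2*A*(3 + A) (w(A) = (A + 3)*(A + A) = (3 + A)*(2*A) = 2*A*(3 + A))
(-14*U(2, L(-3)))*w(v) = (-14*(-2 + 2))*(2*5*(3 + 5)) = (-14*0)*(2*5*8) = 0*80 = 0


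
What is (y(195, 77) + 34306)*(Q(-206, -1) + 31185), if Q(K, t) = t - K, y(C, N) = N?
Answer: 1079282370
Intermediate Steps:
(y(195, 77) + 34306)*(Q(-206, -1) + 31185) = (77 + 34306)*((-1 - 1*(-206)) + 31185) = 34383*((-1 + 206) + 31185) = 34383*(205 + 31185) = 34383*31390 = 1079282370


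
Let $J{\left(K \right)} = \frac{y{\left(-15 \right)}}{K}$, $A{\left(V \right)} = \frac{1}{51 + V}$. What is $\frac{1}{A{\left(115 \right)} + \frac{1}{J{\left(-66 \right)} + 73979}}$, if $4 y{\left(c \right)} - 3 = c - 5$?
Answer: $\frac{3242058518}{19574297} \approx 165.63$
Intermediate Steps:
$y{\left(c \right)} = - \frac{1}{2} + \frac{c}{4}$ ($y{\left(c \right)} = \frac{3}{4} + \frac{c - 5}{4} = \frac{3}{4} + \frac{-5 + c}{4} = \frac{3}{4} + \left(- \frac{5}{4} + \frac{c}{4}\right) = - \frac{1}{2} + \frac{c}{4}$)
$J{\left(K \right)} = - \frac{17}{4 K}$ ($J{\left(K \right)} = \frac{- \frac{1}{2} + \frac{1}{4} \left(-15\right)}{K} = \frac{- \frac{1}{2} - \frac{15}{4}}{K} = - \frac{17}{4 K}$)
$\frac{1}{A{\left(115 \right)} + \frac{1}{J{\left(-66 \right)} + 73979}} = \frac{1}{\frac{1}{51 + 115} + \frac{1}{- \frac{17}{4 \left(-66\right)} + 73979}} = \frac{1}{\frac{1}{166} + \frac{1}{\left(- \frac{17}{4}\right) \left(- \frac{1}{66}\right) + 73979}} = \frac{1}{\frac{1}{166} + \frac{1}{\frac{17}{264} + 73979}} = \frac{1}{\frac{1}{166} + \frac{1}{\frac{19530473}{264}}} = \frac{1}{\frac{1}{166} + \frac{264}{19530473}} = \frac{1}{\frac{19574297}{3242058518}} = \frac{3242058518}{19574297}$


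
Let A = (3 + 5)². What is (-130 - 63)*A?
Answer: -12352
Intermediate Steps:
A = 64 (A = 8² = 64)
(-130 - 63)*A = (-130 - 63)*64 = -193*64 = -12352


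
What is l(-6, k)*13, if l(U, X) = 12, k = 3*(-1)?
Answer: 156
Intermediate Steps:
k = -3
l(-6, k)*13 = 12*13 = 156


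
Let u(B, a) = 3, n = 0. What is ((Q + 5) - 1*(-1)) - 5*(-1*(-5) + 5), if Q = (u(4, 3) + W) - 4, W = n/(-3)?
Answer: -45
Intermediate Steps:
W = 0 (W = 0/(-3) = 0*(-⅓) = 0)
Q = -1 (Q = (3 + 0) - 4 = 3 - 4 = -1)
((Q + 5) - 1*(-1)) - 5*(-1*(-5) + 5) = ((-1 + 5) - 1*(-1)) - 5*(-1*(-5) + 5) = (4 + 1) - 5*(5 + 5) = 5 - 5*10 = 5 - 50 = -45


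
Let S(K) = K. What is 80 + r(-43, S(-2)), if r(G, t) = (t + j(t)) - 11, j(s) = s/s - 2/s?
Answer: 69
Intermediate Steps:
j(s) = 1 - 2/s
r(G, t) = -11 + t + (-2 + t)/t (r(G, t) = (t + (-2 + t)/t) - 11 = -11 + t + (-2 + t)/t)
80 + r(-43, S(-2)) = 80 + (-10 - 2 - 2/(-2)) = 80 + (-10 - 2 - 2*(-½)) = 80 + (-10 - 2 + 1) = 80 - 11 = 69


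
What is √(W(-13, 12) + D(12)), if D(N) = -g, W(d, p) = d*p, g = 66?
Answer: I*√222 ≈ 14.9*I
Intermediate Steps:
D(N) = -66 (D(N) = -1*66 = -66)
√(W(-13, 12) + D(12)) = √(-13*12 - 66) = √(-156 - 66) = √(-222) = I*√222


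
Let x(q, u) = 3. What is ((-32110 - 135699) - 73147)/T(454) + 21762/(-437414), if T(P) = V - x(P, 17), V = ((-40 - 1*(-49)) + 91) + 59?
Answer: -13175115332/8529573 ≈ -1544.6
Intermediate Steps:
V = 159 (V = ((-40 + 49) + 91) + 59 = (9 + 91) + 59 = 100 + 59 = 159)
T(P) = 156 (T(P) = 159 - 1*3 = 159 - 3 = 156)
((-32110 - 135699) - 73147)/T(454) + 21762/(-437414) = ((-32110 - 135699) - 73147)/156 + 21762/(-437414) = (-167809 - 73147)*(1/156) + 21762*(-1/437414) = -240956*1/156 - 10881/218707 = -60239/39 - 10881/218707 = -13175115332/8529573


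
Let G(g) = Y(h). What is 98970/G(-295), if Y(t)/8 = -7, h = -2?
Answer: -49485/28 ≈ -1767.3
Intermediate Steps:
Y(t) = -56 (Y(t) = 8*(-7) = -56)
G(g) = -56
98970/G(-295) = 98970/(-56) = 98970*(-1/56) = -49485/28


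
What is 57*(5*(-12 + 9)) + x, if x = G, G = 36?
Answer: -819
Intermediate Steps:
x = 36
57*(5*(-12 + 9)) + x = 57*(5*(-12 + 9)) + 36 = 57*(5*(-3)) + 36 = 57*(-15) + 36 = -855 + 36 = -819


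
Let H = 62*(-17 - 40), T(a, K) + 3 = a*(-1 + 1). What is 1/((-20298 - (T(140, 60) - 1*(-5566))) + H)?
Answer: -1/29395 ≈ -3.4019e-5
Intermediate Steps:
T(a, K) = -3 (T(a, K) = -3 + a*(-1 + 1) = -3 + a*0 = -3 + 0 = -3)
H = -3534 (H = 62*(-57) = -3534)
1/((-20298 - (T(140, 60) - 1*(-5566))) + H) = 1/((-20298 - (-3 - 1*(-5566))) - 3534) = 1/((-20298 - (-3 + 5566)) - 3534) = 1/((-20298 - 1*5563) - 3534) = 1/((-20298 - 5563) - 3534) = 1/(-25861 - 3534) = 1/(-29395) = -1/29395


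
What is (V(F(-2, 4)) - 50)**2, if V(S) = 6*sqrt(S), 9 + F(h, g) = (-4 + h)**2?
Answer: 3472 - 1800*sqrt(3) ≈ 354.31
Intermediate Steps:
F(h, g) = -9 + (-4 + h)**2
(V(F(-2, 4)) - 50)**2 = (6*sqrt(-9 + (-4 - 2)**2) - 50)**2 = (6*sqrt(-9 + (-6)**2) - 50)**2 = (6*sqrt(-9 + 36) - 50)**2 = (6*sqrt(27) - 50)**2 = (6*(3*sqrt(3)) - 50)**2 = (18*sqrt(3) - 50)**2 = (-50 + 18*sqrt(3))**2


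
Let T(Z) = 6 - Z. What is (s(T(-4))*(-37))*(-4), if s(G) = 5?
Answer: 740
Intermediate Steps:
(s(T(-4))*(-37))*(-4) = (5*(-37))*(-4) = -185*(-4) = 740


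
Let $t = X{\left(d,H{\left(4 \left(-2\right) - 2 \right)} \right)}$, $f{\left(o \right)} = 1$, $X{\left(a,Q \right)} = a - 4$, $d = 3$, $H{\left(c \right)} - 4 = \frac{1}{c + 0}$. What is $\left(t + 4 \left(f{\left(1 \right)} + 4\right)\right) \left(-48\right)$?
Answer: $-912$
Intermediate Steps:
$H{\left(c \right)} = 4 + \frac{1}{c}$ ($H{\left(c \right)} = 4 + \frac{1}{c + 0} = 4 + \frac{1}{c}$)
$X{\left(a,Q \right)} = -4 + a$
$t = -1$ ($t = -4 + 3 = -1$)
$\left(t + 4 \left(f{\left(1 \right)} + 4\right)\right) \left(-48\right) = \left(-1 + 4 \left(1 + 4\right)\right) \left(-48\right) = \left(-1 + 4 \cdot 5\right) \left(-48\right) = \left(-1 + 20\right) \left(-48\right) = 19 \left(-48\right) = -912$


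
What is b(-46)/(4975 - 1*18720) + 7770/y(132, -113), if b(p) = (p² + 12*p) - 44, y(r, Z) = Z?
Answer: -21394082/310637 ≈ -68.872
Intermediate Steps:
b(p) = -44 + p² + 12*p
b(-46)/(4975 - 1*18720) + 7770/y(132, -113) = (-44 + (-46)² + 12*(-46))/(4975 - 1*18720) + 7770/(-113) = (-44 + 2116 - 552)/(4975 - 18720) + 7770*(-1/113) = 1520/(-13745) - 7770/113 = 1520*(-1/13745) - 7770/113 = -304/2749 - 7770/113 = -21394082/310637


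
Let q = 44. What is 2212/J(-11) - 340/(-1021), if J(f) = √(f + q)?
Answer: 340/1021 + 2212*√33/33 ≈ 385.39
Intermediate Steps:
J(f) = √(44 + f) (J(f) = √(f + 44) = √(44 + f))
2212/J(-11) - 340/(-1021) = 2212/(√(44 - 11)) - 340/(-1021) = 2212/(√33) - 340*(-1/1021) = 2212*(√33/33) + 340/1021 = 2212*√33/33 + 340/1021 = 340/1021 + 2212*√33/33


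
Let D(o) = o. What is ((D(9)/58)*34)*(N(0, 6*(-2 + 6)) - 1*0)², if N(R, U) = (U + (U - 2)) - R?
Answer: 323748/29 ≈ 11164.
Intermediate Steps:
N(R, U) = -2 - R + 2*U (N(R, U) = (U + (-2 + U)) - R = (-2 + 2*U) - R = -2 - R + 2*U)
((D(9)/58)*34)*(N(0, 6*(-2 + 6)) - 1*0)² = ((9/58)*34)*((-2 - 1*0 + 2*(6*(-2 + 6))) - 1*0)² = ((9*(1/58))*34)*((-2 + 0 + 2*(6*4)) + 0)² = ((9/58)*34)*((-2 + 0 + 2*24) + 0)² = 153*((-2 + 0 + 48) + 0)²/29 = 153*(46 + 0)²/29 = (153/29)*46² = (153/29)*2116 = 323748/29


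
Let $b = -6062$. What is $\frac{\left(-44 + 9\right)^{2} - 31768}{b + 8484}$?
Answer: $- \frac{30543}{2422} \approx -12.611$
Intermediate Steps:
$\frac{\left(-44 + 9\right)^{2} - 31768}{b + 8484} = \frac{\left(-44 + 9\right)^{2} - 31768}{-6062 + 8484} = \frac{\left(-35\right)^{2} - 31768}{2422} = \left(1225 - 31768\right) \frac{1}{2422} = \left(-30543\right) \frac{1}{2422} = - \frac{30543}{2422}$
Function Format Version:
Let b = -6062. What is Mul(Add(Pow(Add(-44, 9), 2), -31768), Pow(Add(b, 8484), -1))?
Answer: Rational(-30543, 2422) ≈ -12.611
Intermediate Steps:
Mul(Add(Pow(Add(-44, 9), 2), -31768), Pow(Add(b, 8484), -1)) = Mul(Add(Pow(Add(-44, 9), 2), -31768), Pow(Add(-6062, 8484), -1)) = Mul(Add(Pow(-35, 2), -31768), Pow(2422, -1)) = Mul(Add(1225, -31768), Rational(1, 2422)) = Mul(-30543, Rational(1, 2422)) = Rational(-30543, 2422)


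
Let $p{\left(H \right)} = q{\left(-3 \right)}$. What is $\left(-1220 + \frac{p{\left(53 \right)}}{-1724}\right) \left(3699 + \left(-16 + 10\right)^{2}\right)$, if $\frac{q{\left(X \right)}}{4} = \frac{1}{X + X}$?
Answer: $- \frac{3927874155}{862} \approx -4.5567 \cdot 10^{6}$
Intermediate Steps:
$q{\left(X \right)} = \frac{2}{X}$ ($q{\left(X \right)} = \frac{4}{X + X} = \frac{4}{2 X} = 4 \frac{1}{2 X} = \frac{2}{X}$)
$p{\left(H \right)} = - \frac{2}{3}$ ($p{\left(H \right)} = \frac{2}{-3} = 2 \left(- \frac{1}{3}\right) = - \frac{2}{3}$)
$\left(-1220 + \frac{p{\left(53 \right)}}{-1724}\right) \left(3699 + \left(-16 + 10\right)^{2}\right) = \left(-1220 - \frac{2}{3 \left(-1724\right)}\right) \left(3699 + \left(-16 + 10\right)^{2}\right) = \left(-1220 - - \frac{1}{2586}\right) \left(3699 + \left(-6\right)^{2}\right) = \left(-1220 + \frac{1}{2586}\right) \left(3699 + 36\right) = \left(- \frac{3154919}{2586}\right) 3735 = - \frac{3927874155}{862}$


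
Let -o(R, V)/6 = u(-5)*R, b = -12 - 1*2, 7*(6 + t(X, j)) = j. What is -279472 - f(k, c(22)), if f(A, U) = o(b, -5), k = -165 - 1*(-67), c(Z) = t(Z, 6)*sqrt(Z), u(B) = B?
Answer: -279052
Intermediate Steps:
t(X, j) = -6 + j/7
b = -14 (b = -12 - 2 = -14)
c(Z) = -36*sqrt(Z)/7 (c(Z) = (-6 + (1/7)*6)*sqrt(Z) = (-6 + 6/7)*sqrt(Z) = -36*sqrt(Z)/7)
k = -98 (k = -165 + 67 = -98)
o(R, V) = 30*R (o(R, V) = -(-30)*R = 30*R)
f(A, U) = -420 (f(A, U) = 30*(-14) = -420)
-279472 - f(k, c(22)) = -279472 - 1*(-420) = -279472 + 420 = -279052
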